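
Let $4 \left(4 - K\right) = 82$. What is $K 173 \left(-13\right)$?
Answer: $\frac{74217}{2} \approx 37109.0$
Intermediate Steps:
$K = - \frac{33}{2}$ ($K = 4 - \frac{41}{2} = - \frac{33}{2} \approx -16.5$)
$K 173 \left(-13\right) = \left(- \frac{33}{2}\right) 173 \left(-13\right) = \left(- \frac{5709}{2}\right) \left(-13\right) = \frac{74217}{2}$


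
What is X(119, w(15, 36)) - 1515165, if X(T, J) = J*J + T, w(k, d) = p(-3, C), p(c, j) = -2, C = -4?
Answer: -1515042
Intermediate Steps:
w(k, d) = -2
X(T, J) = T + J² (X(T, J) = J² + T = T + J²)
X(119, w(15, 36)) - 1515165 = (119 + (-2)²) - 1515165 = (119 + 4) - 1515165 = 123 - 1515165 = -1515042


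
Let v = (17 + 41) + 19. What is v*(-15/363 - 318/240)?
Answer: -46291/440 ≈ -105.21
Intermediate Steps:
v = 77 (v = 58 + 19 = 77)
v*(-15/363 - 318/240) = 77*(-15/363 - 318/240) = 77*(-15*1/363 - 318*1/240) = 77*(-5/121 - 53/40) = 77*(-6613/4840) = -46291/440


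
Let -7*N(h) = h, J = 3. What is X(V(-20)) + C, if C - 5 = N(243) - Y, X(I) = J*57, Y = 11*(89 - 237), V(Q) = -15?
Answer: 12385/7 ≈ 1769.3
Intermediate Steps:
N(h) = -h/7
Y = -1628 (Y = 11*(-148) = -1628)
X(I) = 171 (X(I) = 3*57 = 171)
C = 11188/7 (C = 5 + (-⅐*243 - 1*(-1628)) = 5 + (-243/7 + 1628) = 5 + 11153/7 = 11188/7 ≈ 1598.3)
X(V(-20)) + C = 171 + 11188/7 = 12385/7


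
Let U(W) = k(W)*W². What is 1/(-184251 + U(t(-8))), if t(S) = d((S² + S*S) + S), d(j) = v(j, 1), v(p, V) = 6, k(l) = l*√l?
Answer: -61417/11316050355 - 24*√6/3772016785 ≈ -5.4430e-6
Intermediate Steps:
k(l) = l^(3/2)
d(j) = 6
t(S) = 6
U(W) = W^(7/2) (U(W) = W^(3/2)*W² = W^(7/2))
1/(-184251 + U(t(-8))) = 1/(-184251 + 6^(7/2)) = 1/(-184251 + 216*√6)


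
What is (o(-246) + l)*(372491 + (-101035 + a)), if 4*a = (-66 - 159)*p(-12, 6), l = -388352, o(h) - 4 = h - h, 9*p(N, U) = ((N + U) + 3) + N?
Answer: -105455802313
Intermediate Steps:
p(N, U) = ⅓ + U/9 + 2*N/9 (p(N, U) = (((N + U) + 3) + N)/9 = ((3 + N + U) + N)/9 = (3 + U + 2*N)/9 = ⅓ + U/9 + 2*N/9)
o(h) = 4 (o(h) = 4 + (h - h) = 4 + 0 = 4)
a = 375/4 (a = ((-66 - 159)*(⅓ + (⅑)*6 + (2/9)*(-12)))/4 = (-225*(⅓ + ⅔ - 8/3))/4 = (-225*(-5/3))/4 = (¼)*375 = 375/4 ≈ 93.750)
(o(-246) + l)*(372491 + (-101035 + a)) = (4 - 388352)*(372491 + (-101035 + 375/4)) = -388348*(372491 - 403765/4) = -388348*1086199/4 = -105455802313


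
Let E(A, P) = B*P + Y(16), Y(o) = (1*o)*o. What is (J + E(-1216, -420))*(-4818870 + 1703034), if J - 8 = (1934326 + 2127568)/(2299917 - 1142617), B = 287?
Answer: 108424357068304854/289325 ≈ 3.7475e+11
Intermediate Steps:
Y(o) = o² (Y(o) = o*o = o²)
E(A, P) = 256 + 287*P (E(A, P) = 287*P + 16² = 287*P + 256 = 256 + 287*P)
J = 6660147/578650 (J = 8 + (1934326 + 2127568)/(2299917 - 1142617) = 8 + 4061894/1157300 = 8 + 4061894*(1/1157300) = 8 + 2030947/578650 = 6660147/578650 ≈ 11.510)
(J + E(-1216, -420))*(-4818870 + 1703034) = (6660147/578650 + (256 + 287*(-420)))*(-4818870 + 1703034) = (6660147/578650 + (256 - 120540))*(-3115836) = (6660147/578650 - 120284)*(-3115836) = -69595676453/578650*(-3115836) = 108424357068304854/289325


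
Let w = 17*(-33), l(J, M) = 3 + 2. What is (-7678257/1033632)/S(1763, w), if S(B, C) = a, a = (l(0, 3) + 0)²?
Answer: -2559419/8613600 ≈ -0.29714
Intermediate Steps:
l(J, M) = 5
w = -561
a = 25 (a = (5 + 0)² = 5² = 25)
S(B, C) = 25
(-7678257/1033632)/S(1763, w) = -7678257/1033632/25 = -7678257*1/1033632*(1/25) = -2559419/344544*1/25 = -2559419/8613600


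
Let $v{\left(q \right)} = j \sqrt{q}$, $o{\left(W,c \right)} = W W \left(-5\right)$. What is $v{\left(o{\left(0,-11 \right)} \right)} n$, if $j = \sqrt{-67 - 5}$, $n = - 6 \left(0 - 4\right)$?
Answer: $0$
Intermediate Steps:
$n = 24$ ($n = - 6 \left(0 - 4\right) = \left(-6\right) \left(-4\right) = 24$)
$j = 6 i \sqrt{2}$ ($j = \sqrt{-72} = 6 i \sqrt{2} \approx 8.4853 i$)
$o{\left(W,c \right)} = - 5 W^{2}$ ($o{\left(W,c \right)} = W^{2} \left(-5\right) = - 5 W^{2}$)
$v{\left(q \right)} = 6 i \sqrt{2} \sqrt{q}$
$v{\left(o{\left(0,-11 \right)} \right)} n = 6 i \sqrt{2} \sqrt{- 5 \cdot 0^{2}} \cdot 24 = 6 i \sqrt{2} \sqrt{\left(-5\right) 0} \cdot 24 = 6 i \sqrt{2} \sqrt{0} \cdot 24 = 6 i \sqrt{2} \cdot 0 \cdot 24 = 0 \cdot 24 = 0$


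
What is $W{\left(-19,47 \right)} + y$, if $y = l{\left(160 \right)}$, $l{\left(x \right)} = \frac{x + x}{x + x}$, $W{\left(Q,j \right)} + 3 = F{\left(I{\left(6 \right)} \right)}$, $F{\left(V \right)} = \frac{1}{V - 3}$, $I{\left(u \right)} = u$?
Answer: $- \frac{5}{3} \approx -1.6667$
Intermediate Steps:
$F{\left(V \right)} = \frac{1}{-3 + V}$
$W{\left(Q,j \right)} = - \frac{8}{3}$ ($W{\left(Q,j \right)} = -3 + \frac{1}{-3 + 6} = -3 + \frac{1}{3} = - \frac{8}{3}$)
$l{\left(x \right)} = 1$ ($l{\left(x \right)} = \frac{2 x}{2 x} = 2 x \frac{1}{2 x} = 1$)
$y = 1$
$W{\left(-19,47 \right)} + y = - \frac{8}{3} + 1 = - \frac{5}{3}$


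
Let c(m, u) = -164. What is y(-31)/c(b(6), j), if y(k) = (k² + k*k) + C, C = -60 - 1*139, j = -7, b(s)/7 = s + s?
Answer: -1723/164 ≈ -10.506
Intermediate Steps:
b(s) = 14*s (b(s) = 7*(s + s) = 7*(2*s) = 14*s)
C = -199 (C = -60 - 139 = -199)
y(k) = -199 + 2*k² (y(k) = (k² + k*k) - 199 = (k² + k²) - 199 = 2*k² - 199 = -199 + 2*k²)
y(-31)/c(b(6), j) = (-199 + 2*(-31)²)/(-164) = (-199 + 2*961)*(-1/164) = (-199 + 1922)*(-1/164) = 1723*(-1/164) = -1723/164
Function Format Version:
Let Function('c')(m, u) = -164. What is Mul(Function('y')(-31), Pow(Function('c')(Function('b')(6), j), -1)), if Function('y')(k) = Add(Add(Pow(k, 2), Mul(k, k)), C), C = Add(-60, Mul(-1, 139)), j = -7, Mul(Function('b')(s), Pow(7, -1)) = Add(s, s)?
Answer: Rational(-1723, 164) ≈ -10.506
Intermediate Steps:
Function('b')(s) = Mul(14, s) (Function('b')(s) = Mul(7, Add(s, s)) = Mul(7, Mul(2, s)) = Mul(14, s))
C = -199 (C = Add(-60, -139) = -199)
Function('y')(k) = Add(-199, Mul(2, Pow(k, 2))) (Function('y')(k) = Add(Add(Pow(k, 2), Mul(k, k)), -199) = Add(Add(Pow(k, 2), Pow(k, 2)), -199) = Add(Mul(2, Pow(k, 2)), -199) = Add(-199, Mul(2, Pow(k, 2))))
Mul(Function('y')(-31), Pow(Function('c')(Function('b')(6), j), -1)) = Mul(Add(-199, Mul(2, Pow(-31, 2))), Pow(-164, -1)) = Mul(Add(-199, Mul(2, 961)), Rational(-1, 164)) = Mul(Add(-199, 1922), Rational(-1, 164)) = Mul(1723, Rational(-1, 164)) = Rational(-1723, 164)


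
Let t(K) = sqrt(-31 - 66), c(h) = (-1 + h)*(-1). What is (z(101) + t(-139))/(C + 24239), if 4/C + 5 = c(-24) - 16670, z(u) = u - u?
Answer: 8325*I*sqrt(97)/201789673 ≈ 0.00040632*I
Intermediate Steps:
c(h) = 1 - h
z(u) = 0
t(K) = I*sqrt(97) (t(K) = sqrt(-97) = I*sqrt(97))
C = -2/8325 (C = 4/(-5 + ((1 - 1*(-24)) - 16670)) = 4/(-5 + ((1 + 24) - 16670)) = 4/(-5 + (25 - 16670)) = 4/(-5 - 16645) = 4/(-16650) = 4*(-1/16650) = -2/8325 ≈ -0.00024024)
(z(101) + t(-139))/(C + 24239) = (0 + I*sqrt(97))/(-2/8325 + 24239) = (I*sqrt(97))/(201789673/8325) = (I*sqrt(97))*(8325/201789673) = 8325*I*sqrt(97)/201789673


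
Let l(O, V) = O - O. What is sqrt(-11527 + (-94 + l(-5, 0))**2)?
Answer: 3*I*sqrt(299) ≈ 51.875*I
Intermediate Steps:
l(O, V) = 0
sqrt(-11527 + (-94 + l(-5, 0))**2) = sqrt(-11527 + (-94 + 0)**2) = sqrt(-11527 + (-94)**2) = sqrt(-11527 + 8836) = sqrt(-2691) = 3*I*sqrt(299)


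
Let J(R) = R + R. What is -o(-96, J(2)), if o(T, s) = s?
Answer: -4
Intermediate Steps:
J(R) = 2*R
-o(-96, J(2)) = -2*2 = -1*4 = -4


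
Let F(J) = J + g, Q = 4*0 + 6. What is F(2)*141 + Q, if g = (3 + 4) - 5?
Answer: 570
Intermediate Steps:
Q = 6 (Q = 0 + 6 = 6)
g = 2 (g = 7 - 5 = 2)
F(J) = 2 + J (F(J) = J + 2 = 2 + J)
F(2)*141 + Q = (2 + 2)*141 + 6 = 4*141 + 6 = 564 + 6 = 570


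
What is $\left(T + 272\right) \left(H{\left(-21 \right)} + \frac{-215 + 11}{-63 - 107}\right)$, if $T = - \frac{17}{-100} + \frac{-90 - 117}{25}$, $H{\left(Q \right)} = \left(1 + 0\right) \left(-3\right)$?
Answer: $- \frac{237501}{500} \approx -475.0$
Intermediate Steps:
$H{\left(Q \right)} = -3$ ($H{\left(Q \right)} = 1 \left(-3\right) = -3$)
$T = - \frac{811}{100}$ ($T = \left(-17\right) \left(- \frac{1}{100}\right) + \left(-90 - 117\right) \frac{1}{25} = \frac{17}{100} - \frac{207}{25} = - \frac{811}{100} \approx -8.11$)
$\left(T + 272\right) \left(H{\left(-21 \right)} + \frac{-215 + 11}{-63 - 107}\right) = \left(- \frac{811}{100} + 272\right) \left(-3 + \frac{-215 + 11}{-63 - 107}\right) = \frac{26389 \left(-3 - \frac{204}{-170}\right)}{100} = \frac{26389 \left(-3 - - \frac{6}{5}\right)}{100} = \frac{26389 \left(-3 + \frac{6}{5}\right)}{100} = \frac{26389}{100} \left(- \frac{9}{5}\right) = - \frac{237501}{500}$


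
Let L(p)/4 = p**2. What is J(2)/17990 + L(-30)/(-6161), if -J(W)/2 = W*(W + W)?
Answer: -32431288/55418195 ≈ -0.58521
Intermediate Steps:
J(W) = -4*W**2 (J(W) = -2*W*(W + W) = -2*W*2*W = -4*W**2)
L(p) = 4*p**2
J(2)/17990 + L(-30)/(-6161) = -4*2**2/17990 + (4*(-30)**2)/(-6161) = -4*4*(1/17990) + (4*900)*(-1/6161) = -16*1/17990 + 3600*(-1/6161) = -8/8995 - 3600/6161 = -32431288/55418195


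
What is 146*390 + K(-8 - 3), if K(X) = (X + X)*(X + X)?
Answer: 57424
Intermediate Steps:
K(X) = 4*X² (K(X) = (2*X)*(2*X) = 4*X²)
146*390 + K(-8 - 3) = 146*390 + 4*(-8 - 3)² = 56940 + 4*(-11)² = 56940 + 4*121 = 56940 + 484 = 57424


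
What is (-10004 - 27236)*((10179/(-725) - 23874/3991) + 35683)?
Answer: -26502022026032/19955 ≈ -1.3281e+9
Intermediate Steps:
(-10004 - 27236)*((10179/(-725) - 23874/3991) + 35683) = -37240*((10179*(-1/725) - 23874*1/3991) + 35683) = -37240*((-351/25 - 23874/3991) + 35683) = -37240*(-1997691/99775 + 35683) = -37240*3558273634/99775 = -26502022026032/19955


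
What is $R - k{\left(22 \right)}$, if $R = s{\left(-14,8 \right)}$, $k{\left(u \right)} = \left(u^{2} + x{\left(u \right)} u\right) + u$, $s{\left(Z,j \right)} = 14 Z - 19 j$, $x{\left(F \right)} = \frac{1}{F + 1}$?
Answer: $- \frac{19664}{23} \approx -854.96$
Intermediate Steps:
$x{\left(F \right)} = \frac{1}{1 + F}$
$s{\left(Z,j \right)} = - 19 j + 14 Z$
$k{\left(u \right)} = u + u^{2} + \frac{u}{1 + u}$ ($k{\left(u \right)} = \left(u^{2} + \frac{u}{1 + u}\right) + u = u + u^{2} + \frac{u}{1 + u}$)
$R = -348$ ($R = \left(-19\right) 8 + 14 \left(-14\right) = -152 - 196 = -348$)
$R - k{\left(22 \right)} = -348 - \left(22 + 22^{2} + \frac{22}{1 + 22}\right) = -348 - \left(22 + 484 + \frac{22}{23}\right) = -348 - \frac{11660}{23} = - \frac{19664}{23}$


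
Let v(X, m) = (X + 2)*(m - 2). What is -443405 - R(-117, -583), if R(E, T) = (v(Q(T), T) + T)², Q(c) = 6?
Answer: -28142574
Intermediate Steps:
v(X, m) = (-2 + m)*(2 + X) (v(X, m) = (2 + X)*(-2 + m) = (-2 + m)*(2 + X))
R(E, T) = (-16 + 9*T)² (R(E, T) = ((-4 - 2*6 + 2*T + 6*T) + T)² = ((-4 - 12 + 2*T + 6*T) + T)² = ((-16 + 8*T) + T)² = (-16 + 9*T)²)
-443405 - R(-117, -583) = -443405 - (-16 + 9*(-583))² = -443405 - (-16 - 5247)² = -443405 - 1*(-5263)² = -443405 - 1*27699169 = -443405 - 27699169 = -28142574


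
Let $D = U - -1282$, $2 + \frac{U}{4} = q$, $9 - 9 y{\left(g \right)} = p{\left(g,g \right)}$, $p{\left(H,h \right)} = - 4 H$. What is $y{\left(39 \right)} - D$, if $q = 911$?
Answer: $- \frac{14699}{3} \approx -4899.7$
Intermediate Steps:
$y{\left(g \right)} = 1 + \frac{4 g}{9}$ ($y{\left(g \right)} = 1 - \frac{\left(-4\right) g}{9} = 1 + \frac{4 g}{9}$)
$U = 3636$ ($U = -8 + 4 \cdot 911 = -8 + 3644 = 3636$)
$D = 4918$ ($D = 3636 - -1282 = 3636 + 1282 = 4918$)
$y{\left(39 \right)} - D = \left(1 + \frac{4}{9} \cdot 39\right) - 4918 = \left(1 + \frac{52}{3}\right) - 4918 = \frac{55}{3} - 4918 = - \frac{14699}{3}$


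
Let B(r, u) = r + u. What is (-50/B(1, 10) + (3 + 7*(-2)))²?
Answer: 29241/121 ≈ 241.66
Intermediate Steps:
(-50/B(1, 10) + (3 + 7*(-2)))² = (-50/(1 + 10) + (3 + 7*(-2)))² = (-50/11 + (3 - 14))² = (-50*1/11 - 11)² = (-50/11 - 11)² = (-171/11)² = 29241/121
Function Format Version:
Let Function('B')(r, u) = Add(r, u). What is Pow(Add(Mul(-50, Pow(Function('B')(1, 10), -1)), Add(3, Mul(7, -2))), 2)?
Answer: Rational(29241, 121) ≈ 241.66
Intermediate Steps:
Pow(Add(Mul(-50, Pow(Function('B')(1, 10), -1)), Add(3, Mul(7, -2))), 2) = Pow(Add(Mul(-50, Pow(Add(1, 10), -1)), Add(3, Mul(7, -2))), 2) = Pow(Add(Mul(-50, Pow(11, -1)), Add(3, -14)), 2) = Pow(Add(Mul(-50, Rational(1, 11)), -11), 2) = Pow(Add(Rational(-50, 11), -11), 2) = Pow(Rational(-171, 11), 2) = Rational(29241, 121)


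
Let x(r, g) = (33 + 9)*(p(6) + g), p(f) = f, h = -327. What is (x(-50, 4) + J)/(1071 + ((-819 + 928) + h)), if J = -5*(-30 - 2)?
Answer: 580/853 ≈ 0.67995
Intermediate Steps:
J = 160 (J = -5*(-32) = 160)
x(r, g) = 252 + 42*g (x(r, g) = (33 + 9)*(6 + g) = 42*(6 + g) = 252 + 42*g)
(x(-50, 4) + J)/(1071 + ((-819 + 928) + h)) = ((252 + 42*4) + 160)/(1071 + ((-819 + 928) - 327)) = ((252 + 168) + 160)/(1071 + (109 - 327)) = (420 + 160)/(1071 - 218) = 580/853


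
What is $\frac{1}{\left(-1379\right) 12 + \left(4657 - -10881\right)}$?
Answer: $- \frac{1}{1010} \approx -0.0009901$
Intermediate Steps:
$\frac{1}{\left(-1379\right) 12 + \left(4657 - -10881\right)} = \frac{1}{-16548 + \left(4657 + 10881\right)} = \frac{1}{-16548 + 15538} = \frac{1}{-1010} = - \frac{1}{1010}$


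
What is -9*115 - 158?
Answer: -1193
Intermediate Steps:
-9*115 - 158 = -1035 - 158 = -1193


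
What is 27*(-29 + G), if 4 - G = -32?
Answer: 189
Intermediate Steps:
G = 36 (G = 4 - 1*(-32) = 4 + 32 = 36)
27*(-29 + G) = 27*(-29 + 36) = 27*7 = 189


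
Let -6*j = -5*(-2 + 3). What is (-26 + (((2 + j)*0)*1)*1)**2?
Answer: 676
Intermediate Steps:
j = 5/6 (j = -(-5)*(-2 + 3)/6 = -(-5)/6 = -1/6*(-5) = 5/6 ≈ 0.83333)
(-26 + (((2 + j)*0)*1)*1)**2 = (-26 + (((2 + 5/6)*0)*1)*1)**2 = (-26 + (((17/6)*0)*1)*1)**2 = (-26 + (0*1)*1)**2 = (-26 + 0*1)**2 = (-26 + 0)**2 = (-26)**2 = 676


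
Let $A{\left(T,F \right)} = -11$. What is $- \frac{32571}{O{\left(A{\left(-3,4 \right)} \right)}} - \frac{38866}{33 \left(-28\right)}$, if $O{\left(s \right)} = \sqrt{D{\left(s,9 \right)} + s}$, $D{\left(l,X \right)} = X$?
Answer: $\frac{19433}{462} + \frac{32571 i \sqrt{2}}{2} \approx 42.063 + 23031.0 i$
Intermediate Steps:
$O{\left(s \right)} = \sqrt{9 + s}$
$- \frac{32571}{O{\left(A{\left(-3,4 \right)} \right)}} - \frac{38866}{33 \left(-28\right)} = - \frac{32571}{\sqrt{9 - 11}} - \frac{38866}{33 \left(-28\right)} = - \frac{32571}{\sqrt{-2}} - \frac{38866}{-924} = - \frac{32571}{i \sqrt{2}} - - \frac{19433}{462} = - 32571 \left(- \frac{i \sqrt{2}}{2}\right) + \frac{19433}{462} = \frac{32571 i \sqrt{2}}{2} + \frac{19433}{462} = \frac{19433}{462} + \frac{32571 i \sqrt{2}}{2}$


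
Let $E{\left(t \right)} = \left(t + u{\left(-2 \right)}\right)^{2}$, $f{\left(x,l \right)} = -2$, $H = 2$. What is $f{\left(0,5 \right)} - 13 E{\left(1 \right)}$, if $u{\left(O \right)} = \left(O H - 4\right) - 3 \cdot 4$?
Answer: $-4695$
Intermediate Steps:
$u{\left(O \right)} = -16 + 2 O$ ($u{\left(O \right)} = \left(O 2 - 4\right) - 3 \cdot 4 = \left(2 O - 4\right) - 12 = \left(-4 + 2 O\right) - 12 = -16 + 2 O$)
$E{\left(t \right)} = \left(-20 + t\right)^{2}$ ($E{\left(t \right)} = \left(t + \left(-16 + 2 \left(-2\right)\right)\right)^{2} = \left(t - 20\right)^{2} = \left(-20 + t\right)^{2}$)
$f{\left(0,5 \right)} - 13 E{\left(1 \right)} = -2 - 13 \left(-20 + 1\right)^{2} = -2 - 13 \left(-19\right)^{2} = -2 - 4693 = -4695$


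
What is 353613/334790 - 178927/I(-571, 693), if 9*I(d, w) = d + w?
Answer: -134770898046/10211095 ≈ -13198.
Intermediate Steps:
I(d, w) = d/9 + w/9 (I(d, w) = (d + w)/9 = d/9 + w/9)
353613/334790 - 178927/I(-571, 693) = 353613/334790 - 178927/((⅑)*(-571) + (⅑)*693) = 353613*(1/334790) - 178927/(-571/9 + 77) = 353613/334790 - 178927/122/9 = 353613/334790 - 178927*9/122 = 353613/334790 - 1610343/122 = -134770898046/10211095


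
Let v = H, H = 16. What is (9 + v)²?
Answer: 625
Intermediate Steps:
v = 16
(9 + v)² = (9 + 16)² = 25² = 625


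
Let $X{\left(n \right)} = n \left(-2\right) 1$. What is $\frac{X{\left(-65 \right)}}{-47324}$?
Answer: $- \frac{65}{23662} \approx -0.002747$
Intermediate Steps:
$X{\left(n \right)} = - 2 n$ ($X{\left(n \right)} = - 2 n 1 = - 2 n$)
$\frac{X{\left(-65 \right)}}{-47324} = \frac{\left(-2\right) \left(-65\right)}{-47324} = 130 \left(- \frac{1}{47324}\right) = - \frac{65}{23662}$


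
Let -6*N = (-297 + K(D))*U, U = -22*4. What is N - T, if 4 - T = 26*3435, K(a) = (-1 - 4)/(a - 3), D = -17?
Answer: 254861/3 ≈ 84954.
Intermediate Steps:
K(a) = -5/(-3 + a)
U = -88
N = -13057/3 (N = -(-297 - 5/(-3 - 17))*(-88)/6 = -(-297 - 5/(-20))*(-88)/6 = -(-297 - 5*(-1/20))*(-88)/6 = -(-297 + ¼)*(-88)/6 = -(-1187)*(-88)/24 = -⅙*26114 = -13057/3 ≈ -4352.3)
T = -89306 (T = 4 - 26*3435 = 4 - 1*89310 = 4 - 89310 = -89306)
N - T = -13057/3 - 1*(-89306) = -13057/3 + 89306 = 254861/3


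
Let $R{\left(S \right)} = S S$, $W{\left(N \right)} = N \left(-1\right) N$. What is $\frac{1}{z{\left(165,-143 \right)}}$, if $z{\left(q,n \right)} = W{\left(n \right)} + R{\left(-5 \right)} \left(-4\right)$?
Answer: $- \frac{1}{20549} \approx -4.8664 \cdot 10^{-5}$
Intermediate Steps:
$W{\left(N \right)} = - N^{2}$ ($W{\left(N \right)} = - N N = - N^{2}$)
$R{\left(S \right)} = S^{2}$
$z{\left(q,n \right)} = -100 - n^{2}$ ($z{\left(q,n \right)} = - n^{2} + \left(-5\right)^{2} \left(-4\right) = - n^{2} + 25 \left(-4\right) = - n^{2} - 100 = -100 - n^{2}$)
$\frac{1}{z{\left(165,-143 \right)}} = \frac{1}{-100 - \left(-143\right)^{2}} = \frac{1}{-100 - 20449} = \frac{1}{-20549} = - \frac{1}{20549}$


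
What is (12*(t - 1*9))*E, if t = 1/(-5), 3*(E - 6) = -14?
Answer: -736/5 ≈ -147.20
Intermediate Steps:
E = 4/3 (E = 6 + (⅓)*(-14) = 6 - 14/3 = 4/3 ≈ 1.3333)
t = -⅕ ≈ -0.20000
(12*(t - 1*9))*E = (12*(-⅕ - 1*9))*(4/3) = (12*(-⅕ - 9))*(4/3) = (12*(-46/5))*(4/3) = -552/5*4/3 = -736/5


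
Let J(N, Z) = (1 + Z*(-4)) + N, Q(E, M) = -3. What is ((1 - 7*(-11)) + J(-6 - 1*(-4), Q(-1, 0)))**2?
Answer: 7921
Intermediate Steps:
J(N, Z) = 1 + N - 4*Z (J(N, Z) = (1 - 4*Z) + N = 1 + N - 4*Z)
((1 - 7*(-11)) + J(-6 - 1*(-4), Q(-1, 0)))**2 = ((1 - 7*(-11)) + (1 + (-6 - 1*(-4)) - 4*(-3)))**2 = ((1 + 77) + (1 + (-6 + 4) + 12))**2 = (78 + (1 - 2 + 12))**2 = (78 + 11)**2 = 89**2 = 7921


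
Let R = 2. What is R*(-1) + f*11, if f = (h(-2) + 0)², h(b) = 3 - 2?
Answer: 9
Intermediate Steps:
h(b) = 1
f = 1 (f = (1 + 0)² = 1² = 1)
R*(-1) + f*11 = 2*(-1) + 1*11 = -2 + 11 = 9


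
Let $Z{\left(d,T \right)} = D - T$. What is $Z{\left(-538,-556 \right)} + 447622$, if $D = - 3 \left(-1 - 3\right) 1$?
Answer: $448190$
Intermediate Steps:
$D = 12$ ($D = \left(-3\right) \left(-4\right) 1 = 12 \cdot 1 = 12$)
$Z{\left(d,T \right)} = 12 - T$
$Z{\left(-538,-556 \right)} + 447622 = \left(12 - -556\right) + 447622 = \left(12 + 556\right) + 447622 = 568 + 447622 = 448190$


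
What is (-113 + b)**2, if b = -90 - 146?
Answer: 121801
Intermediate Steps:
b = -236
(-113 + b)**2 = (-113 - 236)**2 = (-349)**2 = 121801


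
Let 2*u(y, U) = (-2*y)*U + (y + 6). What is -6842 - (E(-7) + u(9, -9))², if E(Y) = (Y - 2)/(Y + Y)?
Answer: -724634/49 ≈ -14788.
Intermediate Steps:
u(y, U) = 3 + y/2 - U*y (u(y, U) = ((-2*y)*U + (y + 6))/2 = (-2*U*y + (6 + y))/2 = (6 + y - 2*U*y)/2 = 3 + y/2 - U*y)
E(Y) = (-2 + Y)/(2*Y) (E(Y) = (-2 + Y)/((2*Y)) = (-2 + Y)*(1/(2*Y)) = (-2 + Y)/(2*Y))
-6842 - (E(-7) + u(9, -9))² = -6842 - ((½)*(-2 - 7)/(-7) + (3 + (½)*9 - 1*(-9)*9))² = -6842 - ((½)*(-⅐)*(-9) + (3 + 9/2 + 81))² = -6842 - (9/14 + 177/2)² = -6842 - (624/7)² = -6842 - 1*389376/49 = -6842 - 389376/49 = -724634/49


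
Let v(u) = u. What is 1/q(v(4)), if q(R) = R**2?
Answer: 1/16 ≈ 0.062500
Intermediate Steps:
1/q(v(4)) = 1/(4**2) = 1/16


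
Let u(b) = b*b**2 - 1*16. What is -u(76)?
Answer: -438960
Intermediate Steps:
u(b) = -16 + b**3 (u(b) = b**3 - 16 = -16 + b**3)
-u(76) = -(-16 + 76**3) = -(-16 + 438976) = -1*438960 = -438960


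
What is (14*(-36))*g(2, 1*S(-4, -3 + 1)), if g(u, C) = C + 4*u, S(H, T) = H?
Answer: -2016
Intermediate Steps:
(14*(-36))*g(2, 1*S(-4, -3 + 1)) = (14*(-36))*(1*(-4) + 4*2) = -504*(-4 + 8) = -504*4 = -2016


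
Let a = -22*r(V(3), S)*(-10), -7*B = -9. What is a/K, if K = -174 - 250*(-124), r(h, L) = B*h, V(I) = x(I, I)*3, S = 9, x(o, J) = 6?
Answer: 17820/107891 ≈ 0.16517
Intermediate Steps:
B = 9/7 (B = -⅐*(-9) = 9/7 ≈ 1.2857)
V(I) = 18 (V(I) = 6*3 = 18)
r(h, L) = 9*h/7
a = 35640/7 (a = -198*18/7*(-10) = -22*162/7*(-10) = -3564/7*(-10) = 35640/7 ≈ 5091.4)
K = 30826 (K = -174 + 31000 = 30826)
a/K = (35640/7)/30826 = (35640/7)*(1/30826) = 17820/107891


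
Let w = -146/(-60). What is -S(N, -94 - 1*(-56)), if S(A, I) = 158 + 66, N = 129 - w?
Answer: -224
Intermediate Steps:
w = 73/30 (w = -146*(-1/60) = 73/30 ≈ 2.4333)
N = 3797/30 (N = 129 - 1*73/30 = 129 - 73/30 = 3797/30 ≈ 126.57)
S(A, I) = 224
-S(N, -94 - 1*(-56)) = -1*224 = -224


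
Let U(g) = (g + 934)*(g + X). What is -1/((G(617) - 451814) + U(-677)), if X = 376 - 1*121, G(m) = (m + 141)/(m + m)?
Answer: 617/345684977 ≈ 1.7849e-6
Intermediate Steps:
G(m) = (141 + m)/(2*m) (G(m) = (141 + m)/((2*m)) = (141 + m)*(1/(2*m)) = (141 + m)/(2*m))
X = 255 (X = 376 - 121 = 255)
U(g) = (255 + g)*(934 + g) (U(g) = (g + 934)*(g + 255) = (934 + g)*(255 + g) = (255 + g)*(934 + g))
-1/((G(617) - 451814) + U(-677)) = -1/(((1/2)*(141 + 617)/617 - 451814) + (238170 + (-677)**2 + 1189*(-677))) = -1/(((1/2)*(1/617)*758 - 451814) + (238170 + 458329 - 804953)) = -1/((379/617 - 451814) - 108454) = -1/(-278768859/617 - 108454) = -1/(-345684977/617) = -1*(-617/345684977) = 617/345684977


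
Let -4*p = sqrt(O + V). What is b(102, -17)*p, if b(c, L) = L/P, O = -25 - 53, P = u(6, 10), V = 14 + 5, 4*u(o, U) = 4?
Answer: 17*I*sqrt(59)/4 ≈ 32.645*I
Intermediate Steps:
u(o, U) = 1 (u(o, U) = (1/4)*4 = 1)
V = 19
P = 1
O = -78
p = -I*sqrt(59)/4 (p = -sqrt(-78 + 19)/4 = -I*sqrt(59)/4 ≈ -1.9203*I)
b(c, L) = L (b(c, L) = L/1 = L*1 = L)
b(102, -17)*p = -(-17)*I*sqrt(59)/4 = 17*I*sqrt(59)/4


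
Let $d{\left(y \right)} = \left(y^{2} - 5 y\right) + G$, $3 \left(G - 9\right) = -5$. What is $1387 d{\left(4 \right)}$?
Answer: $\frac{13870}{3} \approx 4623.3$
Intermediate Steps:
$G = \frac{22}{3}$ ($G = 9 + \frac{1}{3} \left(-5\right) = 9 - \frac{5}{3} = \frac{22}{3} \approx 7.3333$)
$d{\left(y \right)} = \frac{22}{3} + y^{2} - 5 y$ ($d{\left(y \right)} = \left(y^{2} - 5 y\right) + \frac{22}{3} = \frac{22}{3} + y^{2} - 5 y$)
$1387 d{\left(4 \right)} = 1387 \left(\frac{22}{3} + 4^{2} - 20\right) = 1387 \left(\frac{22}{3} + 16 - 20\right) = 1387 \cdot \frac{10}{3} = \frac{13870}{3}$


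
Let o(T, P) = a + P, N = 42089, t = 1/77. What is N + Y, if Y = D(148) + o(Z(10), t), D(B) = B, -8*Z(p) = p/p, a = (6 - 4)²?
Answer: 3252558/77 ≈ 42241.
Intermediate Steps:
t = 1/77 ≈ 0.012987
a = 4 (a = 2² = 4)
Z(p) = -⅛ (Z(p) = -p/(8*p) = -⅛*1 = -⅛)
o(T, P) = 4 + P
Y = 11705/77 (Y = 148 + (4 + 1/77) = 148 + 309/77 = 11705/77 ≈ 152.01)
N + Y = 42089 + 11705/77 = 3252558/77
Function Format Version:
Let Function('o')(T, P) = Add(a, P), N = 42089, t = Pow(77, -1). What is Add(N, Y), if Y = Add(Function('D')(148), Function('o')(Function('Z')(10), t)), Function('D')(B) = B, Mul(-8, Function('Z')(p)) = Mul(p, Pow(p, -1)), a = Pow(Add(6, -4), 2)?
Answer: Rational(3252558, 77) ≈ 42241.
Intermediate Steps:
t = Rational(1, 77) ≈ 0.012987
a = 4 (a = Pow(2, 2) = 4)
Function('Z')(p) = Rational(-1, 8) (Function('Z')(p) = Mul(Rational(-1, 8), Mul(p, Pow(p, -1))) = Mul(Rational(-1, 8), 1) = Rational(-1, 8))
Function('o')(T, P) = Add(4, P)
Y = Rational(11705, 77) (Y = Add(148, Add(4, Rational(1, 77))) = Add(148, Rational(309, 77)) = Rational(11705, 77) ≈ 152.01)
Add(N, Y) = Add(42089, Rational(11705, 77)) = Rational(3252558, 77)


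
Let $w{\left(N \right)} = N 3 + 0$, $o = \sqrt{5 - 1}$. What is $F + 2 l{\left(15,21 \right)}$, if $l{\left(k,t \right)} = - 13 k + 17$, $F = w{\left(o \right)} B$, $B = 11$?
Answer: $-290$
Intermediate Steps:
$o = 2$ ($o = \sqrt{4} = 2$)
$w{\left(N \right)} = 3 N$ ($w{\left(N \right)} = 3 N + 0 = 3 N$)
$F = 66$ ($F = 3 \cdot 2 \cdot 11 = 6 \cdot 11 = 66$)
$l{\left(k,t \right)} = 17 - 13 k$
$F + 2 l{\left(15,21 \right)} = 66 + 2 \left(17 - 195\right) = 66 + 2 \left(-178\right) = 66 - 356 = -290$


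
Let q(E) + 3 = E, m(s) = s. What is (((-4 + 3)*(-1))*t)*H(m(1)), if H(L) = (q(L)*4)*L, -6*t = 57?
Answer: 76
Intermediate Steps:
t = -19/2 (t = -⅙*57 = -19/2 ≈ -9.5000)
q(E) = -3 + E
H(L) = L*(-12 + 4*L) (H(L) = ((-3 + L)*4)*L = (-12 + 4*L)*L = L*(-12 + 4*L))
(((-4 + 3)*(-1))*t)*H(m(1)) = (((-4 + 3)*(-1))*(-19/2))*(4*1*(-3 + 1)) = (-1*(-1)*(-19/2))*(4*1*(-2)) = (1*(-19/2))*(-8) = -19/2*(-8) = 76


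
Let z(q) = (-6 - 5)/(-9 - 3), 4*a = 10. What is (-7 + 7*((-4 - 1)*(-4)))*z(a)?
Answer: 1463/12 ≈ 121.92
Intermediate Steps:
a = 5/2 (a = (¼)*10 = 5/2 ≈ 2.5000)
z(q) = 11/12 (z(q) = -11/(-12) = -11*(-1/12) = 11/12)
(-7 + 7*((-4 - 1)*(-4)))*z(a) = (-7 + 7*((-4 - 1)*(-4)))*(11/12) = (-7 + 7*(-5*(-4)))*(11/12) = (-7 + 7*20)*(11/12) = (-7 + 140)*(11/12) = 133*(11/12) = 1463/12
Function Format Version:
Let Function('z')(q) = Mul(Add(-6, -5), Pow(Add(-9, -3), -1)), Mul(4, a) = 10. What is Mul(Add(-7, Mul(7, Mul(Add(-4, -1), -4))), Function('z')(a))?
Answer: Rational(1463, 12) ≈ 121.92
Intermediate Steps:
a = Rational(5, 2) (a = Mul(Rational(1, 4), 10) = Rational(5, 2) ≈ 2.5000)
Function('z')(q) = Rational(11, 12) (Function('z')(q) = Mul(-11, Pow(-12, -1)) = Mul(-11, Rational(-1, 12)) = Rational(11, 12))
Mul(Add(-7, Mul(7, Mul(Add(-4, -1), -4))), Function('z')(a)) = Mul(Add(-7, Mul(7, Mul(Add(-4, -1), -4))), Rational(11, 12)) = Mul(Add(-7, Mul(7, Mul(-5, -4))), Rational(11, 12)) = Mul(Add(-7, Mul(7, 20)), Rational(11, 12)) = Mul(Add(-7, 140), Rational(11, 12)) = Mul(133, Rational(11, 12)) = Rational(1463, 12)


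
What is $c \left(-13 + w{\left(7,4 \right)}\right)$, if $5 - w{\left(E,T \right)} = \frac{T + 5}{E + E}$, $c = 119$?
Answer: $- \frac{2057}{2} \approx -1028.5$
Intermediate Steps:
$w{\left(E,T \right)} = 5 - \frac{5 + T}{2 E}$ ($w{\left(E,T \right)} = 5 - \frac{T + 5}{E + E} = 5 - \frac{5 + T}{2 E}$)
$c \left(-13 + w{\left(7,4 \right)}\right) = 119 \left(-13 + \frac{-5 - 4 + 10 \cdot 7}{2 \cdot 7}\right) = 119 \left(-13 + \frac{1}{2} \cdot \frac{1}{7} \left(-5 - 4 + 70\right)\right) = 119 \left(-13 + \frac{1}{2} \cdot \frac{1}{7} \cdot 61\right) = 119 \left(-13 + \frac{61}{14}\right) = 119 \left(- \frac{121}{14}\right) = - \frac{2057}{2}$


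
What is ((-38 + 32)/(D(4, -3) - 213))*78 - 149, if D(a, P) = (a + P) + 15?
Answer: -28885/197 ≈ -146.62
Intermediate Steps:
D(a, P) = 15 + P + a (D(a, P) = (P + a) + 15 = 15 + P + a)
((-38 + 32)/(D(4, -3) - 213))*78 - 149 = ((-38 + 32)/((15 - 3 + 4) - 213))*78 - 149 = -6/(16 - 213)*78 - 149 = -6/(-197)*78 - 149 = -6*(-1/197)*78 - 149 = (6/197)*78 - 149 = 468/197 - 149 = -28885/197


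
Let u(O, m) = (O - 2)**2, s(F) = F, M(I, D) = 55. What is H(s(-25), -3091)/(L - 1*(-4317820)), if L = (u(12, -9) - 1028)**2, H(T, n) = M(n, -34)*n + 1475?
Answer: -84265/2589502 ≈ -0.032541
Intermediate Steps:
H(T, n) = 1475 + 55*n (H(T, n) = 55*n + 1475 = 1475 + 55*n)
u(O, m) = (-2 + O)**2
L = 861184 (L = ((-2 + 12)**2 - 1028)**2 = (10**2 - 1028)**2 = (100 - 1028)**2 = (-928)**2 = 861184)
H(s(-25), -3091)/(L - 1*(-4317820)) = (1475 + 55*(-3091))/(861184 - 1*(-4317820)) = (1475 - 170005)/(861184 + 4317820) = -168530/5179004 = -168530*1/5179004 = -84265/2589502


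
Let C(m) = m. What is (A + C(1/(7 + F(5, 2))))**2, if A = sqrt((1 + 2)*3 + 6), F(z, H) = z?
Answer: 2161/144 + sqrt(15)/6 ≈ 15.652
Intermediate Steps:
A = sqrt(15) (A = sqrt(3*3 + 6) = sqrt(9 + 6) = sqrt(15) ≈ 3.8730)
(A + C(1/(7 + F(5, 2))))**2 = (sqrt(15) + 1/(7 + 5))**2 = (sqrt(15) + 1/12)**2 = (1/12 + sqrt(15))**2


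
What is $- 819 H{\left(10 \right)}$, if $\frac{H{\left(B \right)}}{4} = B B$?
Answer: $-327600$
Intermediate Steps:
$H{\left(B \right)} = 4 B^{2}$ ($H{\left(B \right)} = 4 B B = 4 B^{2}$)
$- 819 H{\left(10 \right)} = - 819 \cdot 4 \cdot 10^{2} = - 819 \cdot 4 \cdot 100 = \left(-819\right) 400 = -327600$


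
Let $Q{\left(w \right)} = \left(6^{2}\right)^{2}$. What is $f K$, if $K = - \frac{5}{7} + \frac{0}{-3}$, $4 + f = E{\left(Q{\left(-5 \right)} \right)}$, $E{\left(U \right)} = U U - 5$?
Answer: $- \frac{8398035}{7} \approx -1.1997 \cdot 10^{6}$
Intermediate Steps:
$Q{\left(w \right)} = 1296$ ($Q{\left(w \right)} = 36^{2} = 1296$)
$E{\left(U \right)} = -5 + U^{2}$ ($E{\left(U \right)} = U^{2} - 5 = -5 + U^{2}$)
$f = 1679607$ ($f = -4 - \left(5 - 1296^{2}\right) = -4 + \left(-5 + 1679616\right) = -4 + 1679611 = 1679607$)
$K = - \frac{5}{7}$ ($K = \left(-5\right) \frac{1}{7} + 0 \left(- \frac{1}{3}\right) = - \frac{5}{7} + 0 = - \frac{5}{7} \approx -0.71429$)
$f K = 1679607 \left(- \frac{5}{7}\right) = - \frac{8398035}{7}$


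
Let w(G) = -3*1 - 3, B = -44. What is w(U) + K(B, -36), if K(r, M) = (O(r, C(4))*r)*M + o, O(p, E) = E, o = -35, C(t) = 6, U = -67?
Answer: 9463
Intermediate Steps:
w(G) = -6 (w(G) = -3 - 3 = -6)
K(r, M) = -35 + 6*M*r (K(r, M) = (6*r)*M - 35 = 6*M*r - 35 = -35 + 6*M*r)
w(U) + K(B, -36) = -6 + (-35 + 6*(-36)*(-44)) = -6 + (-35 + 9504) = -6 + 9469 = 9463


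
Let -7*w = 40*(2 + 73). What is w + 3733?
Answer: 23131/7 ≈ 3304.4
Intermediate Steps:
w = -3000/7 (w = -40*(2 + 73)/7 = -40*75/7 = -⅐*3000 = -3000/7 ≈ -428.57)
w + 3733 = -3000/7 + 3733 = 23131/7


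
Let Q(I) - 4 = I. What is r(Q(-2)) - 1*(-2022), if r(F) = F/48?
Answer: 48529/24 ≈ 2022.0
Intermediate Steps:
Q(I) = 4 + I
r(F) = F/48 (r(F) = F*(1/48) = F/48)
r(Q(-2)) - 1*(-2022) = (4 - 2)/48 - 1*(-2022) = (1/48)*2 + 2022 = 1/24 + 2022 = 48529/24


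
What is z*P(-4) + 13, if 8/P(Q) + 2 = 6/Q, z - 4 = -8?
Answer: 155/7 ≈ 22.143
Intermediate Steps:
z = -4 (z = 4 - 8 = -4)
P(Q) = 8/(-2 + 6/Q)
z*P(-4) + 13 = -(-16)*(-4)/(-3 - 4) + 13 = -(-16)*(-4)/(-7) + 13 = -(-16)*(-4)*(-1)/7 + 13 = -4*(-16/7) + 13 = 64/7 + 13 = 155/7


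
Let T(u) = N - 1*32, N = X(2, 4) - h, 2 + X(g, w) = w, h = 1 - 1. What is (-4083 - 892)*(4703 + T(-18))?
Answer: -23248175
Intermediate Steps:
h = 0
X(g, w) = -2 + w
N = 2 (N = (-2 + 4) - 1*0 = 2 + 0 = 2)
T(u) = -30 (T(u) = 2 - 1*32 = 2 - 32 = -30)
(-4083 - 892)*(4703 + T(-18)) = (-4083 - 892)*(4703 - 30) = -4975*4673 = -23248175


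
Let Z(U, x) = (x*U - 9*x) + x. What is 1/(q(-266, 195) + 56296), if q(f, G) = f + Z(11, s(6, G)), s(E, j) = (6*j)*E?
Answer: 1/77090 ≈ 1.2972e-5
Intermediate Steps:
s(E, j) = 6*E*j
Z(U, x) = -8*x + U*x (Z(U, x) = (U*x - 9*x) + x = (-9*x + U*x) + x = -8*x + U*x)
q(f, G) = f + 108*G (q(f, G) = f + (6*6*G)*(-8 + 11) = f + (36*G)*3 = f + 108*G)
1/(q(-266, 195) + 56296) = 1/((-266 + 108*195) + 56296) = 1/((-266 + 21060) + 56296) = 1/(20794 + 56296) = 1/77090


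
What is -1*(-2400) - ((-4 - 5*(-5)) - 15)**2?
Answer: 2364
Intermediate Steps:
-1*(-2400) - ((-4 - 5*(-5)) - 15)**2 = 2400 - ((-4 + 25) - 15)**2 = 2400 - (21 - 15)**2 = 2400 - 1*6**2 = 2400 - 1*36 = 2400 - 36 = 2364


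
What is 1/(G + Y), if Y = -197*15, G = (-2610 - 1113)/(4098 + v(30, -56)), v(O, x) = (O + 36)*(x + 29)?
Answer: -772/2282501 ≈ -0.00033823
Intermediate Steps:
v(O, x) = (29 + x)*(36 + O) (v(O, x) = (36 + O)*(29 + x) = (29 + x)*(36 + O))
G = -1241/772 (G = (-2610 - 1113)/(4098 + (1044 + 29*30 + 36*(-56) + 30*(-56))) = -3723/(4098 + (1044 + 870 - 2016 - 1680)) = -3723/(4098 - 1782) = -3723/2316 = -3723*1/2316 = -1241/772 ≈ -1.6075)
Y = -2955
1/(G + Y) = 1/(-1241/772 - 2955) = 1/(-2282501/772) = -772/2282501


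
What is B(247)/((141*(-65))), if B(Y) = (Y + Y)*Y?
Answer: -9386/705 ≈ -13.313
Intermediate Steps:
B(Y) = 2*Y² (B(Y) = (2*Y)*Y = 2*Y²)
B(247)/((141*(-65))) = (2*247²)/((141*(-65))) = (2*61009)/(-9165) = 122018*(-1/9165) = -9386/705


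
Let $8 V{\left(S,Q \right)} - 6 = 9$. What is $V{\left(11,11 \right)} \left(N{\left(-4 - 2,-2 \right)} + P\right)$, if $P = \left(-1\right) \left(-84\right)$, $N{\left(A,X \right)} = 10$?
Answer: $\frac{705}{4} \approx 176.25$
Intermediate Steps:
$V{\left(S,Q \right)} = \frac{15}{8}$ ($V{\left(S,Q \right)} = \frac{3}{4} + \frac{1}{8} \cdot 9 = \frac{3}{4} + \frac{9}{8} = \frac{15}{8}$)
$P = 84$
$V{\left(11,11 \right)} \left(N{\left(-4 - 2,-2 \right)} + P\right) = \frac{15 \left(10 + 84\right)}{8} = \frac{15}{8} \cdot 94 = \frac{705}{4}$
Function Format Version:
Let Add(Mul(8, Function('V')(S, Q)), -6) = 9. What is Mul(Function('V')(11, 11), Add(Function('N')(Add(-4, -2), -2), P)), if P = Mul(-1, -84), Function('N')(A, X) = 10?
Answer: Rational(705, 4) ≈ 176.25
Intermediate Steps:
Function('V')(S, Q) = Rational(15, 8) (Function('V')(S, Q) = Add(Rational(3, 4), Mul(Rational(1, 8), 9)) = Add(Rational(3, 4), Rational(9, 8)) = Rational(15, 8))
P = 84
Mul(Function('V')(11, 11), Add(Function('N')(Add(-4, -2), -2), P)) = Mul(Rational(15, 8), Add(10, 84)) = Mul(Rational(15, 8), 94) = Rational(705, 4)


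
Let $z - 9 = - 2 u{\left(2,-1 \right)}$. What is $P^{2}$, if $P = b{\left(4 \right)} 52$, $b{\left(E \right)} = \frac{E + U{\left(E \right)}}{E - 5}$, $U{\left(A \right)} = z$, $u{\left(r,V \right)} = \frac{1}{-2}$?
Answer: $529984$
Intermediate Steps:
$u{\left(r,V \right)} = - \frac{1}{2}$
$z = 10$ ($z = 9 - -1 = 9 + 1 = 10$)
$U{\left(A \right)} = 10$
$b{\left(E \right)} = \frac{10 + E}{-5 + E}$ ($b{\left(E \right)} = \frac{E + 10}{E - 5} = \frac{10 + E}{-5 + E}$)
$P = -728$ ($P = \frac{10 + 4}{-5 + 4} \cdot 52 = \frac{1}{-1} \cdot 14 \cdot 52 = \left(-1\right) 14 \cdot 52 = \left(-14\right) 52 = -728$)
$P^{2} = \left(-728\right)^{2} = 529984$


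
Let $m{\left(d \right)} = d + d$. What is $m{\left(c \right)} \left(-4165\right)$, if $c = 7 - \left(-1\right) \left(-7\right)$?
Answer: $0$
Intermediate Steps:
$c = 0$ ($c = 7 - 7 = 0$)
$m{\left(d \right)} = 2 d$
$m{\left(c \right)} \left(-4165\right) = 2 \cdot 0 \left(-4165\right) = 0 \left(-4165\right) = 0$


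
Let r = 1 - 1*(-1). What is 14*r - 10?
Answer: 18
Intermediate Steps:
r = 2 (r = 1 + 1 = 2)
14*r - 10 = 14*2 - 10 = 28 - 10 = 18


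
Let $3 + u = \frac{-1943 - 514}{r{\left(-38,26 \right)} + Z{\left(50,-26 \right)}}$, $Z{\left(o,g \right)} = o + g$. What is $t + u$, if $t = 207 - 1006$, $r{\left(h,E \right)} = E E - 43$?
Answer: $- \frac{58819}{73} \approx -805.74$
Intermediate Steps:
$r{\left(h,E \right)} = -43 + E^{2}$ ($r{\left(h,E \right)} = E^{2} - 43 = -43 + E^{2}$)
$Z{\left(o,g \right)} = g + o$
$t = -799$ ($t = 207 - 1006 = -799$)
$u = - \frac{492}{73}$ ($u = -3 + \frac{-1943 - 514}{\left(-43 + 26^{2}\right) + \left(-26 + 50\right)} = -3 - \frac{2457}{\left(-43 + 676\right) + 24} = -3 - \frac{2457}{633 + 24} = -3 - \frac{2457}{657} = -3 - \frac{273}{73} = - \frac{492}{73} \approx -6.7397$)
$t + u = -799 - \frac{492}{73} = - \frac{58819}{73}$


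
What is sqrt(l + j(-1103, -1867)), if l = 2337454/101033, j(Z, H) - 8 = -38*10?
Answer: I*sqrt(3561092167126)/101033 ≈ 18.678*I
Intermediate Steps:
j(Z, H) = -372 (j(Z, H) = 8 - 38*10 = 8 - 380 = -372)
l = 2337454/101033 (l = 2337454*(1/101033) = 2337454/101033 ≈ 23.136)
sqrt(l + j(-1103, -1867)) = sqrt(2337454/101033 - 372) = sqrt(-35246822/101033) = I*sqrt(3561092167126)/101033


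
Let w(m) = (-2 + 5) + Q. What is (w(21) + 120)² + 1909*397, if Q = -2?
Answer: 772514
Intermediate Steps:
w(m) = 1 (w(m) = (-2 + 5) - 2 = 3 - 2 = 1)
(w(21) + 120)² + 1909*397 = (1 + 120)² + 1909*397 = 121² + 757873 = 14641 + 757873 = 772514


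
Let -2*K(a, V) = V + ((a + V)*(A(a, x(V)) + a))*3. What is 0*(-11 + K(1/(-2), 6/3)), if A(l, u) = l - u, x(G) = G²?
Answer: 0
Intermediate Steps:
K(a, V) = -V/2 - 3*(V + a)*(-V² + 2*a)/2 (K(a, V) = -(V + ((a + V)*((a - V²) + a))*3)/2 = -(V + ((V + a)*(-V² + 2*a))*3)/2 = -(V + 3*(V + a)*(-V² + 2*a))/2 = -V/2 - 3*(V + a)*(-V² + 2*a)/2)
0*(-11 + K(1/(-2), 6/3)) = 0*(-11 + (-3*(1/(-2))² - 3/3 + 3*(6/3)³/2 - 3*6/3/(-2) + (3/2)*(6/3)²/(-2))) = 0*(-11 + (-3*(-½)² - 3/3 + 3*(6*(⅓))³/2 - 3*6*(⅓)*(-½) + (3/2)*(-½)*(6*(⅓))²)) = 0*(-11 + (-3*¼ - ½*2 + (3/2)*2³ - 3*2*(-½) + (3/2)*(-½)*2²)) = 0*(-11 + (-¾ - 1 + (3/2)*8 + 3 + (3/2)*(-½)*4)) = 0*(-11 + (-¾ - 1 + 12 + 3 - 3)) = 0*(-11 + 41/4) = 0*(-¾) = 0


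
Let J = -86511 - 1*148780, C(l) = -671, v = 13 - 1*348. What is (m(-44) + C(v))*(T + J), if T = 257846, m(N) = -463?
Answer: -25577370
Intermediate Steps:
v = -335 (v = 13 - 348 = -335)
J = -235291 (J = -86511 - 148780 = -235291)
(m(-44) + C(v))*(T + J) = (-463 - 671)*(257846 - 235291) = -1134*22555 = -25577370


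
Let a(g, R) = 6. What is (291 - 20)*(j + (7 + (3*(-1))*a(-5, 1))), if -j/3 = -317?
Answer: 254740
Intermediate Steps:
j = 951 (j = -3*(-317) = 951)
(291 - 20)*(j + (7 + (3*(-1))*a(-5, 1))) = (291 - 20)*(951 + (7 + (3*(-1))*6)) = 271*(951 + (7 - 3*6)) = 271*(951 + (7 - 18)) = 271*(951 - 11) = 271*940 = 254740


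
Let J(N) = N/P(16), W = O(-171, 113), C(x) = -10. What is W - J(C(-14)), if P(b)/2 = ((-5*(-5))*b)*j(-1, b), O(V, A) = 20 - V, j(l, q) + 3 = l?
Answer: 61119/320 ≈ 191.00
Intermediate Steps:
j(l, q) = -3 + l
W = 191 (W = 20 - 1*(-171) = 20 + 171 = 191)
P(b) = -200*b (P(b) = 2*(((-5*(-5))*b)*(-3 - 1)) = 2*((25*b)*(-4)) = 2*(-100*b) = -200*b)
J(N) = -N/3200 (J(N) = N/((-200*16)) = N/(-3200) = N*(-1/3200) = -N/3200)
W - J(C(-14)) = 191 - (-1)*(-10)/3200 = 191 - 1*1/320 = 191 - 1/320 = 61119/320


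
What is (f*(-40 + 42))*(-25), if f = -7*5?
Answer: 1750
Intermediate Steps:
f = -35
(f*(-40 + 42))*(-25) = -35*(-40 + 42)*(-25) = -35*2*(-25) = -70*(-25) = 1750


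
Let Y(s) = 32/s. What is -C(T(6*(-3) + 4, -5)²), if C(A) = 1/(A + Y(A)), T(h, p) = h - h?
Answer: 0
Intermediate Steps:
T(h, p) = 0
C(A) = 1/(A + 32/A)
-C(T(6*(-3) + 4, -5)²) = -0²/(32 + (0²)²) = -0/(32 + 0²) = -0/(32 + 0) = -0/32 = -1*0 = 0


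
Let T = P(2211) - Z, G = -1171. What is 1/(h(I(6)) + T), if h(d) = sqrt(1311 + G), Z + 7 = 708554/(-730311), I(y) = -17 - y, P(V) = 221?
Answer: 61061106256341/13943839444814252 - 533354156721*sqrt(35)/13943839444814252 ≈ 0.0041528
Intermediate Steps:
Z = -5820731/730311 (Z = -7 + 708554/(-730311) = -7 + 708554*(-1/730311) = -7 - 708554/730311 = -5820731/730311 ≈ -7.9702)
h(d) = 2*sqrt(35) (h(d) = sqrt(1311 - 1171) = sqrt(140) = 2*sqrt(35))
T = 167219462/730311 (T = 221 - 1*(-5820731/730311) = 221 + 5820731/730311 = 167219462/730311 ≈ 228.97)
1/(h(I(6)) + T) = 1/(2*sqrt(35) + 167219462/730311) = 1/(167219462/730311 + 2*sqrt(35))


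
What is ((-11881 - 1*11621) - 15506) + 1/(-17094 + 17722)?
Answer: -24497023/628 ≈ -39008.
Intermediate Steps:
((-11881 - 1*11621) - 15506) + 1/(-17094 + 17722) = ((-11881 - 11621) - 15506) + 1/628 = (-23502 - 15506) + 1/628 = -39008 + 1/628 = -24497023/628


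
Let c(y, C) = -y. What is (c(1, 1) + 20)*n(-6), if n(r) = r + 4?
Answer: -38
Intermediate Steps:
n(r) = 4 + r
(c(1, 1) + 20)*n(-6) = (-1*1 + 20)*(4 - 6) = (-1 + 20)*(-2) = 19*(-2) = -38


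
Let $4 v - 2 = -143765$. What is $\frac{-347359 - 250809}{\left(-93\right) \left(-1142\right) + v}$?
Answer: $- \frac{2392672}{281061} \approx -8.513$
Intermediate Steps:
$v = - \frac{143763}{4}$ ($v = \frac{1}{2} + \frac{1}{4} \left(-143765\right) = \frac{1}{2} - \frac{143765}{4} = - \frac{143763}{4} \approx -35941.0$)
$\frac{-347359 - 250809}{\left(-93\right) \left(-1142\right) + v} = \frac{-347359 - 250809}{\left(-93\right) \left(-1142\right) - \frac{143763}{4}} = - \frac{598168}{106206 - \frac{143763}{4}} = - \frac{598168}{\frac{281061}{4}} = \left(-598168\right) \frac{4}{281061} = - \frac{2392672}{281061}$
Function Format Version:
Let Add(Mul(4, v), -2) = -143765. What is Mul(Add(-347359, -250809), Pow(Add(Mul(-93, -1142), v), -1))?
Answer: Rational(-2392672, 281061) ≈ -8.5130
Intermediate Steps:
v = Rational(-143763, 4) (v = Add(Rational(1, 2), Mul(Rational(1, 4), -143765)) = Add(Rational(1, 2), Rational(-143765, 4)) = Rational(-143763, 4) ≈ -35941.)
Mul(Add(-347359, -250809), Pow(Add(Mul(-93, -1142), v), -1)) = Mul(Add(-347359, -250809), Pow(Add(Mul(-93, -1142), Rational(-143763, 4)), -1)) = Mul(-598168, Pow(Add(106206, Rational(-143763, 4)), -1)) = Mul(-598168, Pow(Rational(281061, 4), -1)) = Mul(-598168, Rational(4, 281061)) = Rational(-2392672, 281061)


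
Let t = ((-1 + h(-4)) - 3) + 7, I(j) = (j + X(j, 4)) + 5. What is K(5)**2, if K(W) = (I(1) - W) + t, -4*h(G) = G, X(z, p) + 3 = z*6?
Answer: 64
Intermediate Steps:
X(z, p) = -3 + 6*z (X(z, p) = -3 + z*6 = -3 + 6*z)
h(G) = -G/4
I(j) = 2 + 7*j (I(j) = (j + (-3 + 6*j)) + 5 = (-3 + 7*j) + 5 = 2 + 7*j)
t = 4 (t = ((-1 - 1/4*(-4)) - 3) + 7 = ((-1 + 1) - 3) + 7 = (0 - 3) + 7 = -3 + 7 = 4)
K(W) = 13 - W (K(W) = ((2 + 7*1) - W) + 4 = ((2 + 7) - W) + 4 = (9 - W) + 4 = 13 - W)
K(5)**2 = (13 - 1*5)**2 = (13 - 5)**2 = 8**2 = 64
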